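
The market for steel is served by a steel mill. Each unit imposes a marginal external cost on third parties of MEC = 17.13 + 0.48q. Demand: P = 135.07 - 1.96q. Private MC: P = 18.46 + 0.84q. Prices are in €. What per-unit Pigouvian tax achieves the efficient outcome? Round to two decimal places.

Social marginal cost = private MC + MEC = 35.59 + 1.32q.
Set SMC = demand: 35.59 + 1.32q = 135.07 - 1.96q → q* = 30.3293.
The Pigouvian tax equals MEC at q*: 17.13 + 0.48×30.3293 = 31.6881.

tax = €31.69 per unit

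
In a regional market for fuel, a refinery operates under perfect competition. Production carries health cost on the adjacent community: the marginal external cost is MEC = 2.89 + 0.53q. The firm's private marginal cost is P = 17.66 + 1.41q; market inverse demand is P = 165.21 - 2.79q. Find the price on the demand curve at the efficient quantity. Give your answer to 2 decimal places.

Social marginal cost = private MC + MEC = 20.55 + 1.94q.
Set SMC = demand: 20.55 + 1.94q = 165.21 - 2.79q → q* = 30.5835.
Consumer price on the demand curve at q*: 165.21 − 2.79×30.5835 = 79.8820.

P = 79.88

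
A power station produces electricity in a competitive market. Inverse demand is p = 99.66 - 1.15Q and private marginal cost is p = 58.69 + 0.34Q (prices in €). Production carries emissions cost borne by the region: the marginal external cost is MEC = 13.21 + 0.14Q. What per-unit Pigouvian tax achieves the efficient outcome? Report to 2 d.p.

tax = €15.59 per unit

Social marginal cost = private MC + MEC = 71.90 + 0.48Q.
Set SMC = demand: 71.90 + 0.48Q = 99.66 - 1.15Q → Q* = 17.0307.
The Pigouvian tax equals MEC at Q*: 13.21 + 0.14×17.0307 = 15.5943.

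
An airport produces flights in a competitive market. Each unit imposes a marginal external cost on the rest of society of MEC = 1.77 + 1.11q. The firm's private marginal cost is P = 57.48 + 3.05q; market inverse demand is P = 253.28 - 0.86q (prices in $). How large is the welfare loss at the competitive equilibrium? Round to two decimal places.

DWL = $327.65

Market equilibrium (private): 57.48 + 3.05q = 253.28 - 0.86q → q_m = 50.0767.
Social marginal cost = private MC + MEC = 59.25 + 4.16q.
Set SMC = demand: 59.25 + 4.16q = 253.28 - 0.86q → q* = 38.6514.
The welfare-loss triangle has base |q_m − q*| and height MEC(q_m) (the vertical gap between SMC and demand is zero at q* and MEC at q_m).
DWL = ½ × 11.4253 × 57.3552 = 327.6502.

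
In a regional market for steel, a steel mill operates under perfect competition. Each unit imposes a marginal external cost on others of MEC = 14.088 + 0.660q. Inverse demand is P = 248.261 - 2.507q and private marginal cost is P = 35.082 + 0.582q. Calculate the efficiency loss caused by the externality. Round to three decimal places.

DWL = 474.322

Market equilibrium (private): 35.082 + 0.582q = 248.261 - 2.507q → q_m = 69.0123.
Social marginal cost = private MC + MEC = 49.170 + 1.242q.
Set SMC = demand: 49.170 + 1.242q = 248.261 - 2.507q → q* = 53.1051.
Between q* and q_m the wedge SMC − demand runs linearly from 0 to MEC(q_m), so the loss is a triangle.
DWL = ½ × 15.9072 × 59.6361 = 474.3217.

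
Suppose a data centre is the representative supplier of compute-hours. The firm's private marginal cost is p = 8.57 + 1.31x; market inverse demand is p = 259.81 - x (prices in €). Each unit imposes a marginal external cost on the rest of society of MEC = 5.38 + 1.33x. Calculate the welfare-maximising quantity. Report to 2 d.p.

Social marginal cost = private MC + MEC = 13.95 + 2.64x.
Set SMC = demand: 13.95 + 2.64x = 259.81 - x → x* = 67.5440.

x* = 67.54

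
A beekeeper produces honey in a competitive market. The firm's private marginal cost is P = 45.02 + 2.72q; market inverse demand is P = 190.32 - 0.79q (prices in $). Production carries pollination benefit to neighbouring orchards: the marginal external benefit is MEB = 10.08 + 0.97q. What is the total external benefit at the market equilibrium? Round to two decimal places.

$1248.38

Market equilibrium (private): 45.02 + 2.72q = 190.32 - 0.79q → q_m = 41.3960.
Total external benefit = ∫₀^{q_m} (10.08 + 0.97q) dq = 10.08×41.3960 + ½×0.97×41.3960² = 1248.3817.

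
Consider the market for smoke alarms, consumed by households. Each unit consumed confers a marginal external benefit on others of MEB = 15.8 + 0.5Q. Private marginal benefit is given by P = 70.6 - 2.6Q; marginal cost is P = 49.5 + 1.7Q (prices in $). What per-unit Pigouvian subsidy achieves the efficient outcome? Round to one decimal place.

Social marginal benefit = demand + MEB = 86.4 - 2.1Q.
Set SMB = MC: 86.4 - 2.1Q = 49.5 + 1.7Q → Q* = 9.7105.
The Pigouvian subsidy equals MEB at Q*: 15.8 + 0.5×9.7105 = 20.6553.

subsidy = $20.7 per unit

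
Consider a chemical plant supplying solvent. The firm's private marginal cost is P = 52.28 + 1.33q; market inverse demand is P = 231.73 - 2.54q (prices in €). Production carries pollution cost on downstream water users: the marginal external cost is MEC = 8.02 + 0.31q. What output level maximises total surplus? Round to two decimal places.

Social marginal cost = private MC + MEC = 60.30 + 1.64q.
Set SMC = demand: 60.30 + 1.64q = 231.73 - 2.54q → q* = 41.0120.

q* = 41.01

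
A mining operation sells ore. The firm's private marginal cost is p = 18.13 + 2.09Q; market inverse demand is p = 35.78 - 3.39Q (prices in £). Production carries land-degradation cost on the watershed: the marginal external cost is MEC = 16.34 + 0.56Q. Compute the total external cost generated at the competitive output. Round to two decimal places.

Market equilibrium (private): 18.13 + 2.09Q = 35.78 - 3.39Q → Q_m = 3.2208.
Total external cost = ∫₀^{Q_m} (16.34 + 0.56Q) dQ = 16.34×3.2208 + ½×0.56×3.2208² = 55.5325.

£55.53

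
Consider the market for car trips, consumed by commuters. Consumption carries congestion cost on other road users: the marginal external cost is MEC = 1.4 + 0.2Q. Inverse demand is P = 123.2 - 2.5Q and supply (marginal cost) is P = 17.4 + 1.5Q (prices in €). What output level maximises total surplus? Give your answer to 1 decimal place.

Q* = 24.9

Social marginal benefit = demand − MEC = 121.8 - 2.7Q.
Set SMB = MC: 121.8 - 2.7Q = 17.4 + 1.5Q → Q* = 24.8571.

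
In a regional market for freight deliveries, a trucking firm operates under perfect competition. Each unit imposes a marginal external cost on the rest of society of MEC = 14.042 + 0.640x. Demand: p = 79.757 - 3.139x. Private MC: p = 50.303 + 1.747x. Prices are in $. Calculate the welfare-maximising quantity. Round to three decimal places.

x* = 2.789

Social marginal cost = private MC + MEC = 64.345 + 2.387x.
Set SMC = demand: 64.345 + 2.387x = 79.757 - 3.139x → x* = 2.7890.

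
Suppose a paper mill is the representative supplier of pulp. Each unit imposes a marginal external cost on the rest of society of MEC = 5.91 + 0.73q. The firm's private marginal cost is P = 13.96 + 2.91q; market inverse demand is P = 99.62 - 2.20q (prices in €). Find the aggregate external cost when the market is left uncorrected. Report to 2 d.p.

Market equilibrium (private): 13.96 + 2.91q = 99.62 - 2.20q → q_m = 16.7632.
Total external cost = ∫₀^{q_m} (5.91 + 0.73q) dq = 5.91×16.7632 + ½×0.73×16.7632² = 201.6373.

€201.64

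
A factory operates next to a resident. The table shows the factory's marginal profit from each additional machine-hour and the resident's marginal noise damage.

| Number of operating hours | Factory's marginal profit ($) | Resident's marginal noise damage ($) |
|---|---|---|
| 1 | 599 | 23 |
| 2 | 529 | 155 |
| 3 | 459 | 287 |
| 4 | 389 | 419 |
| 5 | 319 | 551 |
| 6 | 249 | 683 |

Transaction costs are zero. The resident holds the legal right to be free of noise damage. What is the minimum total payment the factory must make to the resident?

Efficient level: marginal profit ≥ marginal noise damage through level 3, so k* = 3.
With the resident holding the right, the factory must at least compensate total damage at k*: 23 + 155 + 287 = 465.

$465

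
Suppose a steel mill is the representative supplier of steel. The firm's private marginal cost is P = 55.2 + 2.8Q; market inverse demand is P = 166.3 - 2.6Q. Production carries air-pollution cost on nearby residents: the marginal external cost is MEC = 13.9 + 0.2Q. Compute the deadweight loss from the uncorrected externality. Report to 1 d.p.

Market equilibrium (private): 55.2 + 2.8Q = 166.3 - 2.6Q → Q_m = 20.5741.
Social marginal cost = private MC + MEC = 69.1 + 3.0Q.
Set SMC = demand: 69.1 + 3.0Q = 166.3 - 2.6Q → Q* = 17.3571.
Between Q* and Q_m the wedge SMC − demand runs linearly from 0 to MEC(Q_m), so the loss is a triangle.
DWL = ½ × 3.2170 × 18.0148 = 28.9768.

DWL = 29.0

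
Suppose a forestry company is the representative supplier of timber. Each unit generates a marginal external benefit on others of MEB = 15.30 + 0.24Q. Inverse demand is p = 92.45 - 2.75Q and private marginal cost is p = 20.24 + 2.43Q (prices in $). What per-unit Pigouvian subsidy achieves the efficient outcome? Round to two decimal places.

subsidy = $19.55 per unit

Social marginal cost = private MC − MEB = 4.94 + 2.19Q.
Set SMC = demand: 4.94 + 2.19Q = 92.45 - 2.75Q → Q* = 17.7146.
The Pigouvian subsidy equals MEB at Q*: 15.30 + 0.24×17.7146 = 19.5515.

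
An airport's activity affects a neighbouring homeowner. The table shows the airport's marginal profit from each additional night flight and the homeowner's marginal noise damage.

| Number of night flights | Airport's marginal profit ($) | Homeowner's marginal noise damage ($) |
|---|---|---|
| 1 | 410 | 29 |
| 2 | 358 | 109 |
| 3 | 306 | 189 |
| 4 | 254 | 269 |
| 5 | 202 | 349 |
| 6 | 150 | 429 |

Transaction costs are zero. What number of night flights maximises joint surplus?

Bargaining reaches the level where marginal profit last exceeds marginal noise damage.
That holds through level 3 (306 ≥ 189) but not at 4 (254 < 269).

3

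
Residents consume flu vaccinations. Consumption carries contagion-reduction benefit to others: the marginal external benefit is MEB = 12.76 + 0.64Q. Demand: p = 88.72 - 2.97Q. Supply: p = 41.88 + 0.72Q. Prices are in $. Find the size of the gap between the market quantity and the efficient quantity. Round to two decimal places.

Market equilibrium (private): 41.88 + 0.72Q = 88.72 - 2.97Q → Q_m = 12.6938.
Social marginal benefit = demand + MEB = 101.48 - 2.33Q.
Set SMB = MC: 101.48 - 2.33Q = 41.88 + 0.72Q → Q* = 19.5410.
Gap = |12.6938 − 19.5410| = 6.8472.

6.85 units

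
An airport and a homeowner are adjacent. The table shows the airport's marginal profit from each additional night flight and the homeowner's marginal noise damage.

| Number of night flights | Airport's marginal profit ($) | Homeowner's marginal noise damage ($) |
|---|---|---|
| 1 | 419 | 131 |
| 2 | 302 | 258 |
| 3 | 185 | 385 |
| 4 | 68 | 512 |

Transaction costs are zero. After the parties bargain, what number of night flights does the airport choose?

2

Bargaining reaches the level where marginal profit last exceeds marginal noise damage.
That holds through level 2 (302 ≥ 258) but not at 3 (185 < 385).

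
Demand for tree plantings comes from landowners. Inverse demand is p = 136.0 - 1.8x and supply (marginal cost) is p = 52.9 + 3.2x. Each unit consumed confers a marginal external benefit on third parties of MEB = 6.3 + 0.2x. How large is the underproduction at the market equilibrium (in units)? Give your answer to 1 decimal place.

2.0 units

Market equilibrium (private): 52.9 + 3.2x = 136.0 - 1.8x → x_m = 16.6200.
Social marginal benefit = demand + MEB = 142.3 - 1.6x.
Set SMB = MC: 142.3 - 1.6x = 52.9 + 3.2x → x* = 18.6250.
Gap = |16.6200 − 18.6250| = 2.0050.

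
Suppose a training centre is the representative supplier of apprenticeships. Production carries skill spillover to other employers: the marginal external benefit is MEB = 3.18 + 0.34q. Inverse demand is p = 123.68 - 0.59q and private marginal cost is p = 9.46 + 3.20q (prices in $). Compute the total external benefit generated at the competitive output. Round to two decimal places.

Market equilibrium (private): 9.46 + 3.20q = 123.68 - 0.59q → q_m = 30.1372.
Total external benefit = ∫₀^{q_m} (3.18 + 0.34q) dq = 3.18×30.1372 + ½×0.34×30.1372² = 250.2389.

$250.24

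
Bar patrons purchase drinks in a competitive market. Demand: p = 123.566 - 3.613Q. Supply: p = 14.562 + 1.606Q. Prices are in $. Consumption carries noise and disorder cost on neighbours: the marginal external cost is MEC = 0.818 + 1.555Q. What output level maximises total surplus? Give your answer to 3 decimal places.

Social marginal benefit = demand − MEC = 122.748 - 5.168Q.
Set SMB = MC: 122.748 - 5.168Q = 14.562 + 1.606Q → Q* = 15.9708.

Q* = 15.971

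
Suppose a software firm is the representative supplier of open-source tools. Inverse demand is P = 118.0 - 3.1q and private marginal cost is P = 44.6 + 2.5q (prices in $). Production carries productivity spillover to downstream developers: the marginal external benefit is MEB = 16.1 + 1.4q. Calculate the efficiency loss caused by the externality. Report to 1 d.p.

DWL = $141.3

Market equilibrium (private): 44.6 + 2.5q = 118.0 - 3.1q → q_m = 13.1071.
Social marginal cost = private MC − MEB = 28.5 + 1.1q.
Set SMC = demand: 28.5 + 1.1q = 118.0 - 3.1q → q* = 21.3095.
The welfare-loss triangle has base |q_m − q*| and height MEB(q_m) (the vertical gap between SMC and demand is zero at q* and MEB at q_m).
DWL = ½ × 8.2024 × 34.4500 = 141.2863.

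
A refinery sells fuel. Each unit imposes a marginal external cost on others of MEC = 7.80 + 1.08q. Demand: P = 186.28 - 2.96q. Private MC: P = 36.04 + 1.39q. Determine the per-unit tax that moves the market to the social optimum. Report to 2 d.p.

Social marginal cost = private MC + MEC = 43.84 + 2.47q.
Set SMC = demand: 43.84 + 2.47q = 186.28 - 2.96q → q* = 26.2320.
The Pigouvian tax equals MEC at q*: 7.80 + 1.08×26.2320 = 36.1306.

tax = 36.13 per unit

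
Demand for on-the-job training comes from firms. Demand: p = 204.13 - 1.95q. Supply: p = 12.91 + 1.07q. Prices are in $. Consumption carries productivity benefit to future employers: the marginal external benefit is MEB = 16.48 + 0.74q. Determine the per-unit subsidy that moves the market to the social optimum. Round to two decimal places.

Social marginal benefit = demand + MEB = 220.61 - 1.21q.
Set SMB = MC: 220.61 - 1.21q = 12.91 + 1.07q → q* = 91.0965.
The Pigouvian subsidy equals MEB at q*: 16.48 + 0.74×91.0965 = 83.8914.

subsidy = $83.89 per unit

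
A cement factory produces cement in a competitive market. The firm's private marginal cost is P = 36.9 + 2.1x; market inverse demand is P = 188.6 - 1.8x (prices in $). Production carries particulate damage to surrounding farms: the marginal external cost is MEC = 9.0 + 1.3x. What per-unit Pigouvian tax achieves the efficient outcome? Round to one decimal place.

tax = $44.7 per unit

Social marginal cost = private MC + MEC = 45.9 + 3.4x.
Set SMC = demand: 45.9 + 3.4x = 188.6 - 1.8x → x* = 27.4423.
The Pigouvian tax equals MEC at x*: 9.0 + 1.3×27.4423 = 44.6750.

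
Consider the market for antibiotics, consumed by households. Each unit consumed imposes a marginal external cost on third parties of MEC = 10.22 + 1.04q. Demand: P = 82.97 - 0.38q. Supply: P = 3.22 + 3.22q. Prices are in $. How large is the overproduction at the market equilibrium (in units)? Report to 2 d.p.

Market equilibrium (private): 3.22 + 3.22q = 82.97 - 0.38q → q_m = 22.1528.
Social marginal benefit = demand − MEC = 72.75 - 1.42q.
Set SMB = MC: 72.75 - 1.42q = 3.22 + 3.22q → q* = 14.9849.
Gap = |22.1528 − 14.9849| = 7.1679.

7.17 units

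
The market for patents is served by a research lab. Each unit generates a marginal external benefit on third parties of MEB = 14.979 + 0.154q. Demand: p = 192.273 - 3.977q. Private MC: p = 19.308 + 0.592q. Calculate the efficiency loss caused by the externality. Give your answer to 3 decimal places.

Market equilibrium (private): 19.308 + 0.592q = 192.273 - 3.977q → q_m = 37.8562.
Social marginal cost = private MC − MEB = 4.329 + 0.438q.
Set SMC = demand: 4.329 + 0.438q = 192.273 - 3.977q → q* = 42.5694.
Between q* and q_m the wedge demand − SMC runs linearly from 0 to MEB(q_m), so the loss is a triangle.
DWL = ½ × 4.7132 × 20.8089 = 49.0383.

DWL = 49.038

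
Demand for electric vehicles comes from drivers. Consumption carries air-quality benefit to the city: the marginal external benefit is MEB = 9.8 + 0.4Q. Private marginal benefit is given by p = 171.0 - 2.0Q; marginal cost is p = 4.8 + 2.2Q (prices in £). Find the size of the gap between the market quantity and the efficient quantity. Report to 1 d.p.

Market equilibrium (private): 4.8 + 2.2Q = 171.0 - 2.0Q → Q_m = 39.5714.
Social marginal benefit = demand + MEB = 180.8 - 1.6Q.
Set SMB = MC: 180.8 - 1.6Q = 4.8 + 2.2Q → Q* = 46.3158.
Gap = |39.5714 − 46.3158| = 6.7444.

6.7 units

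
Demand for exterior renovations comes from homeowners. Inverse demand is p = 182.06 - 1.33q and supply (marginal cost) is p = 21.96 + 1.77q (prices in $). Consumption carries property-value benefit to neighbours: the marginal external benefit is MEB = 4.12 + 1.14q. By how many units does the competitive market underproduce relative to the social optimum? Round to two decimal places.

Market equilibrium (private): 21.96 + 1.77q = 182.06 - 1.33q → q_m = 51.6452.
Social marginal benefit = demand + MEB = 186.18 - 0.19q.
Set SMB = MC: 186.18 - 0.19q = 21.96 + 1.77q → q* = 83.7857.
Gap = |51.6452 − 83.7857| = 32.1405.

32.14 units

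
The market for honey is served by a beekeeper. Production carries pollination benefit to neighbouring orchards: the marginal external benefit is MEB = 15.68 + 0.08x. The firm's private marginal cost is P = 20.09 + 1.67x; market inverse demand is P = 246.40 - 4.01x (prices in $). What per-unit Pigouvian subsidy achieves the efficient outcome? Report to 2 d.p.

Social marginal cost = private MC − MEB = 4.41 + 1.59x.
Set SMC = demand: 4.41 + 1.59x = 246.40 - 4.01x → x* = 43.2125.
The Pigouvian subsidy equals MEB at x*: 15.68 + 0.08×43.2125 = 19.1370.

subsidy = $19.14 per unit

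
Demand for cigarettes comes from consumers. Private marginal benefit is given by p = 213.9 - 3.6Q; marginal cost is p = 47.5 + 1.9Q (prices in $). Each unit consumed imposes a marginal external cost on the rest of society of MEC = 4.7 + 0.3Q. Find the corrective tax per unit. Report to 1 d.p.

tax = $13.1 per unit

Social marginal benefit = demand − MEC = 209.2 - 3.9Q.
Set SMB = MC: 209.2 - 3.9Q = 47.5 + 1.9Q → Q* = 27.8793.
The Pigouvian tax equals MEC at Q*: 4.7 + 0.3×27.8793 = 13.0638.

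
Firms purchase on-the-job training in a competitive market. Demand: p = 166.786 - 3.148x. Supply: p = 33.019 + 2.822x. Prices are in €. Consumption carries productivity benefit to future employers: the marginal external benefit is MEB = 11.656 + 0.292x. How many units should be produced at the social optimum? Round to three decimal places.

x* = 25.612

Social marginal benefit = demand + MEB = 178.442 - 2.856x.
Set SMB = MC: 178.442 - 2.856x = 33.019 + 2.822x → x* = 25.6117.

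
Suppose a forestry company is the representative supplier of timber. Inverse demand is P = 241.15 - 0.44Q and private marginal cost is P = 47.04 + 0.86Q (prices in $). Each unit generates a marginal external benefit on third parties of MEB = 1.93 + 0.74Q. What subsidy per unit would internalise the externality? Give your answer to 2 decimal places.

subsidy = $260.98 per unit

Social marginal cost = private MC − MEB = 45.11 + 0.12Q.
Set SMC = demand: 45.11 + 0.12Q = 241.15 - 0.44Q → Q* = 350.0714.
The Pigouvian subsidy equals MEB at Q*: 1.93 + 0.74×350.0714 = 260.9828.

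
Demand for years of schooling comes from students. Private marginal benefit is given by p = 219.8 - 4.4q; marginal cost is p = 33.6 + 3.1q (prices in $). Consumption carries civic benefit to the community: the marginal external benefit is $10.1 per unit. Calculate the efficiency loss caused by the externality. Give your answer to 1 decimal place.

DWL = $6.8

Market equilibrium (private): 33.6 + 3.1q = 219.8 - 4.4q → q_m = 24.8267.
Social marginal benefit = demand + MEB = 229.9 - 4.4q.
Set SMB = MC: 229.9 - 4.4q = 33.6 + 3.1q → q* = 26.1733.
The welfare-loss triangle has base |q_m − q*| and height MEB(q_m) (the vertical gap between SMB and MC is zero at q* and MEB at q_m).
DWL = ½ × 1.3466 × 10.1000 = 6.8003.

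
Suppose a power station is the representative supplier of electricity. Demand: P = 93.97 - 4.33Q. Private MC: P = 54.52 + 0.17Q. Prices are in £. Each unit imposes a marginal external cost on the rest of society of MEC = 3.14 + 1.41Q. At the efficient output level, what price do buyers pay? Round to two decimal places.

P = £67.37

Social marginal cost = private MC + MEC = 57.66 + 1.58Q.
Set SMC = demand: 57.66 + 1.58Q = 93.97 - 4.33Q → Q* = 6.1438.
Consumer price on the demand curve at Q*: 93.97 − 4.33×6.1438 = 67.3673.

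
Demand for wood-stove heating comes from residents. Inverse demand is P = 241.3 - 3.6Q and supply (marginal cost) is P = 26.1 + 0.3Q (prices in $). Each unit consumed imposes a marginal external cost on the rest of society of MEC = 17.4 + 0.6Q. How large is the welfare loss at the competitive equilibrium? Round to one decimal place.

DWL = $283.4

Market equilibrium (private): 26.1 + 0.3Q = 241.3 - 3.6Q → Q_m = 55.1795.
Social marginal benefit = demand − MEC = 223.9 - 4.2Q.
Set SMB = MC: 223.9 - 4.2Q = 26.1 + 0.3Q → Q* = 43.9556.
The loss is the area between SMB and MC from Q* to Q_m; with linear curves that's a triangle of height MEC(Q_m).
DWL = ½ × 11.2239 × 50.5077 = 283.4467.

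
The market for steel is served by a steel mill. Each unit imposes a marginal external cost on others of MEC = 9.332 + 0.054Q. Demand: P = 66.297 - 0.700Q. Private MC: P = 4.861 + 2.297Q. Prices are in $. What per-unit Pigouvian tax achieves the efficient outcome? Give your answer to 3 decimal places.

Social marginal cost = private MC + MEC = 14.193 + 2.351Q.
Set SMC = demand: 14.193 + 2.351Q = 66.297 - 0.700Q → Q* = 17.0777.
The Pigouvian tax equals MEC at Q*: 9.332 + 0.054×17.0777 = 10.2542.

tax = $10.254 per unit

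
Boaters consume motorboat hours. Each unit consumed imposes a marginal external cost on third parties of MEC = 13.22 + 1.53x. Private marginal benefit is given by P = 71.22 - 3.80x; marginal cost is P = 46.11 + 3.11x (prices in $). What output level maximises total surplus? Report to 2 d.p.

x* = 1.41

Social marginal benefit = demand − MEC = 58.00 - 5.33x.
Set SMB = MC: 58.00 - 5.33x = 46.11 + 3.11x → x* = 1.4088.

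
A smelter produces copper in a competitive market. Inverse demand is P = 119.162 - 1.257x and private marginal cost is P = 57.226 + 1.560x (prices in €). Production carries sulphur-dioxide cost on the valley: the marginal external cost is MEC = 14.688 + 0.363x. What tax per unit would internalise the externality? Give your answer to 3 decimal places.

Social marginal cost = private MC + MEC = 71.914 + 1.923x.
Set SMC = demand: 71.914 + 1.923x = 119.162 - 1.257x → x* = 14.8579.
The Pigouvian tax equals MEC at x*: 14.688 + 0.363×14.8579 = 20.0814.

tax = €20.081 per unit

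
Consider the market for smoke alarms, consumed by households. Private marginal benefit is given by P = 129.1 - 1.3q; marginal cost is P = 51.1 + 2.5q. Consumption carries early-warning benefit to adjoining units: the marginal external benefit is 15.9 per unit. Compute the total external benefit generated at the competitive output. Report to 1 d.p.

Market equilibrium (private): 51.1 + 2.5q = 129.1 - 1.3q → q_m = 20.5263.
Total external benefit = MEB × q_m = 15.9 × 20.5263 = 326.3682.

326.4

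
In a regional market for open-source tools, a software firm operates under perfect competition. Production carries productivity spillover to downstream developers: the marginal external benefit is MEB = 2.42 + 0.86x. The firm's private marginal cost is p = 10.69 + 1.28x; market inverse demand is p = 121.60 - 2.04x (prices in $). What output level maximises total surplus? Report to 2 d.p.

Social marginal cost = private MC − MEB = 8.27 + 0.42x.
Set SMC = demand: 8.27 + 0.42x = 121.60 - 2.04x → x* = 46.0691.

x* = 46.07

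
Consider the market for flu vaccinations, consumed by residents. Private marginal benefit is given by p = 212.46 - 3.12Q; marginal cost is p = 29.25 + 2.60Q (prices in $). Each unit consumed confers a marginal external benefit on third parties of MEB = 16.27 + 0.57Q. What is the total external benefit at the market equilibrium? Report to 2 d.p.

Market equilibrium (private): 29.25 + 2.60Q = 212.46 - 3.12Q → Q_m = 32.0297.
Total external benefit = ∫₀^{Q_m} (16.27 + 0.57Q) dQ = 16.27×32.0297 + ½×0.57×32.0297² = 813.5052.

$813.51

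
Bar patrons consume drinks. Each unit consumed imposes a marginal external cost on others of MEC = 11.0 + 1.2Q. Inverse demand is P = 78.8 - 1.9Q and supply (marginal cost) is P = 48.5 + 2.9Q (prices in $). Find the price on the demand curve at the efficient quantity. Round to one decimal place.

Social marginal benefit = demand − MEC = 67.8 - 3.1Q.
Set SMB = MC: 67.8 - 3.1Q = 48.5 + 2.9Q → Q* = 3.2167.
Consumer price on the demand curve at Q*: 78.8 − 1.9×3.2167 = 72.6883.

P = $72.7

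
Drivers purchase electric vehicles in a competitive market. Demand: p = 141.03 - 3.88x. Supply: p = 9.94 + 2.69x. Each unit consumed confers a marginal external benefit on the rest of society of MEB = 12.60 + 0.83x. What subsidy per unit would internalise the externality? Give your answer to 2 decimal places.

subsidy = 33.38 per unit

Social marginal benefit = demand + MEB = 153.63 - 3.05x.
Set SMB = MC: 153.63 - 3.05x = 9.94 + 2.69x → x* = 25.0331.
The Pigouvian subsidy equals MEB at x*: 12.60 + 0.83×25.0331 = 33.3775.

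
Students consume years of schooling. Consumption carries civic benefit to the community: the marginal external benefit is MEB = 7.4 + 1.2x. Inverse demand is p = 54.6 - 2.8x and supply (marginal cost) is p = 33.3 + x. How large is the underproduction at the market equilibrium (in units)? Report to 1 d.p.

Market equilibrium (private): 33.3 + x = 54.6 - 2.8x → x_m = 5.6053.
Social marginal benefit = demand + MEB = 62.0 - 1.6x.
Set SMB = MC: 62.0 - 1.6x = 33.3 + x → x* = 11.0385.
Gap = |5.6053 − 11.0385| = 5.4332.

5.4 units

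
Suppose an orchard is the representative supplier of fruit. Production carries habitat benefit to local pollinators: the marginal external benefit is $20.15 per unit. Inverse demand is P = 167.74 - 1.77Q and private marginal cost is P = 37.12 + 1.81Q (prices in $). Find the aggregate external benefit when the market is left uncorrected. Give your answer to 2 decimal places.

Market equilibrium (private): 37.12 + 1.81Q = 167.74 - 1.77Q → Q_m = 36.4860.
Total external benefit = MEB × Q_m = 20.15 × 36.4860 = 735.1929.

$735.19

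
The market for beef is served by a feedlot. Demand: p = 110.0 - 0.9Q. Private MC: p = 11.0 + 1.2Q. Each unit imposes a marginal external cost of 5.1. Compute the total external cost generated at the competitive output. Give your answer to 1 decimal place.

Market equilibrium (private): 11.0 + 1.2Q = 110.0 - 0.9Q → Q_m = 47.1429.
Total external cost = MEC × Q_m = 5.1 × 47.1429 = 240.4288.

240.4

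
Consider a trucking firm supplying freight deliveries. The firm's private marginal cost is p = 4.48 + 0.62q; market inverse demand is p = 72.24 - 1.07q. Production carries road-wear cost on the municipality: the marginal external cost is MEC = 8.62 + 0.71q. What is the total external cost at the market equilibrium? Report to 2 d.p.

916.31

Market equilibrium (private): 4.48 + 0.62q = 72.24 - 1.07q → q_m = 40.0947.
Total external cost = ∫₀^{q_m} (8.62 + 0.71q) dq = 8.62×40.0947 + ½×0.71×40.0947² = 916.3090.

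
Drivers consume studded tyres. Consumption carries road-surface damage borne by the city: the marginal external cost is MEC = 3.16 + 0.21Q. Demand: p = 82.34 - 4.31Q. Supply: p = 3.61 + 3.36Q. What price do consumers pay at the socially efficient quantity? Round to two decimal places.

P = 41.01

Social marginal benefit = demand − MEC = 79.18 - 4.52Q.
Set SMB = MC: 79.18 - 4.52Q = 3.61 + 3.36Q → Q* = 9.5901.
Consumer price on the demand curve at Q*: 82.34 − 4.31×9.5901 = 41.0067.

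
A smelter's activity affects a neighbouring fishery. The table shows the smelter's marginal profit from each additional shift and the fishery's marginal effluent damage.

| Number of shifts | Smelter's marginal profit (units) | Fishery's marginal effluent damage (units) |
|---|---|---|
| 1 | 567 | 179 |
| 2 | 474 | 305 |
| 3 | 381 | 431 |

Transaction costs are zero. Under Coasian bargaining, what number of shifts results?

2

Bargaining reaches the level where marginal profit last exceeds marginal effluent damage.
That holds through level 2 (474 ≥ 305) but not at 3 (381 < 431).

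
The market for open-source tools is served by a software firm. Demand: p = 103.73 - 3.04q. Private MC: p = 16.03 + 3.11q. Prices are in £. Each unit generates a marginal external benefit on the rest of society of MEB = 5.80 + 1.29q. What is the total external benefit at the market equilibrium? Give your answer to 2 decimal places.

£213.87

Market equilibrium (private): 16.03 + 3.11q = 103.73 - 3.04q → q_m = 14.2602.
Total external benefit = ∫₀^{q_m} (5.80 + 1.29q) dq = 5.80×14.2602 + ½×1.29×14.2602² = 213.8720.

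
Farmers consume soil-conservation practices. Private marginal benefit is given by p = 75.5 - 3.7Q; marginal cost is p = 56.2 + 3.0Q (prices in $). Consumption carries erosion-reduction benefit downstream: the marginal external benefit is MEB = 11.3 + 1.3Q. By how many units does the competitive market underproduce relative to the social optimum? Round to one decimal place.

2.8 units

Market equilibrium (private): 56.2 + 3.0Q = 75.5 - 3.7Q → Q_m = 2.8806.
Social marginal benefit = demand + MEB = 86.8 - 2.4Q.
Set SMB = MC: 86.8 - 2.4Q = 56.2 + 3.0Q → Q* = 5.6667.
Gap = |2.8806 − 5.6667| = 2.7861.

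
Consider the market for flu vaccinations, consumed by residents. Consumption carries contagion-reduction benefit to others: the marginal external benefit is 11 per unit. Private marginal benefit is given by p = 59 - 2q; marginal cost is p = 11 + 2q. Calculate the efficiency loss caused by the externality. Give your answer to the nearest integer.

Market equilibrium (private): 11 + 2q = 59 - 2q → q_m = 12.0000.
Social marginal benefit = demand + MEB = 70 - 2q.
Set SMB = MC: 70 - 2q = 11 + 2q → q* = 14.7500.
The welfare-loss triangle has base |q_m − q*| and height MEB(q_m) (the vertical gap between SMB and MC is zero at q* and MEB at q_m).
DWL = ½ × 2.7500 × 11.0000 = 15.1250.

DWL = 15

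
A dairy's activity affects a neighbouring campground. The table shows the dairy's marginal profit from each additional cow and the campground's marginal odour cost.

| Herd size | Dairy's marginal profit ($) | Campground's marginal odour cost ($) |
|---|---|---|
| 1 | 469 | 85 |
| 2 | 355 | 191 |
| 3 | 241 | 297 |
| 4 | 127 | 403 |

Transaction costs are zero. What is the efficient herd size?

Bargaining reaches the level where marginal profit last exceeds marginal odour cost.
That holds through level 2 (355 ≥ 191) but not at 3 (241 < 297).

2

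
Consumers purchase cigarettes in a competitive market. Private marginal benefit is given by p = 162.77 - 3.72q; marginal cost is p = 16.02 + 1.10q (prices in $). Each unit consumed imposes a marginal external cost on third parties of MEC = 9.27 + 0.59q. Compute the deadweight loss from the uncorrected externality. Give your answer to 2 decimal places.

DWL = $68.54

Market equilibrium (private): 16.02 + 1.10q = 162.77 - 3.72q → q_m = 30.4461.
Social marginal benefit = demand − MEC = 153.50 - 4.31q.
Set SMB = MC: 153.50 - 4.31q = 16.02 + 1.10q → q* = 25.4122.
Height of the DWL triangle at q_m is MC(q_m) − SMB(q_m) = MEC(q_m) = 27.2332.
DWL = ½ × 5.0339 × 27.2332 = 68.5446.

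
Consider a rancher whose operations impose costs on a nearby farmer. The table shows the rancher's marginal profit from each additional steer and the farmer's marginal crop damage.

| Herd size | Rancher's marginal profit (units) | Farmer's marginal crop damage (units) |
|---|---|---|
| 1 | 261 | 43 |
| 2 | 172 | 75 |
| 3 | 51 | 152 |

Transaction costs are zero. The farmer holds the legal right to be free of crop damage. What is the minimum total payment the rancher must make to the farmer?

118

Efficient level: marginal profit ≥ marginal crop damage through level 2, so k* = 2.
With the farmer holding the right, the rancher must at least compensate total damage at k*: 43 + 75 = 118.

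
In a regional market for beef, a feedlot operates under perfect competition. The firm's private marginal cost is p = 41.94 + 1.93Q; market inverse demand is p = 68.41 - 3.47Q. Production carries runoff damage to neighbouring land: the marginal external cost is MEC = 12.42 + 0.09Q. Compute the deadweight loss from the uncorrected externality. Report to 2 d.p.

DWL = 15.06

Market equilibrium (private): 41.94 + 1.93Q = 68.41 - 3.47Q → Q_m = 4.9019.
Social marginal cost = private MC + MEC = 54.36 + 2.02Q.
Set SMC = demand: 54.36 + 2.02Q = 68.41 - 3.47Q → Q* = 2.5592.
The welfare-loss triangle has base |Q_m − Q*| and height MEC(Q_m) (the vertical gap between SMC and demand is zero at Q* and MEC at Q_m).
DWL = ½ × 2.3427 × 12.8612 = 15.0650.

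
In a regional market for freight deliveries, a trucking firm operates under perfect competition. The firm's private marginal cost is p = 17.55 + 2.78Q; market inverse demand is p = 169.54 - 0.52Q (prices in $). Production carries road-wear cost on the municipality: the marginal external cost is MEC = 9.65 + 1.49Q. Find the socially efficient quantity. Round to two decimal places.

Q* = 29.72

Social marginal cost = private MC + MEC = 27.20 + 4.27Q.
Set SMC = demand: 27.20 + 4.27Q = 169.54 - 0.52Q → Q* = 29.7161.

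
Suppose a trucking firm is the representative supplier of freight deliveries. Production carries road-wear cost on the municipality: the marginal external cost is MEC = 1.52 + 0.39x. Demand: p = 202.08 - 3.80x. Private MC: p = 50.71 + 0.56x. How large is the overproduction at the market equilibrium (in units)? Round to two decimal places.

Market equilibrium (private): 50.71 + 0.56x = 202.08 - 3.80x → x_m = 34.7179.
Social marginal cost = private MC + MEC = 52.23 + 0.95x.
Set SMC = demand: 52.23 + 0.95x = 202.08 - 3.80x → x* = 31.5474.
Gap = |34.7179 − 31.5474| = 3.1705.

3.17 units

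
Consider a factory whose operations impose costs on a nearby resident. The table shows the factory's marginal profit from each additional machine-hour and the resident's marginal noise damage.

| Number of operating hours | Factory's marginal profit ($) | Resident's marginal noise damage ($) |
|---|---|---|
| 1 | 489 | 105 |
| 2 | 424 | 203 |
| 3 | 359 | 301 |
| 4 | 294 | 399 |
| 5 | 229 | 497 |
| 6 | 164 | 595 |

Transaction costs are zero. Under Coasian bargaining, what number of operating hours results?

3

Bargaining reaches the level where marginal profit last exceeds marginal noise damage.
That holds through level 3 (359 ≥ 301) but not at 4 (294 < 399).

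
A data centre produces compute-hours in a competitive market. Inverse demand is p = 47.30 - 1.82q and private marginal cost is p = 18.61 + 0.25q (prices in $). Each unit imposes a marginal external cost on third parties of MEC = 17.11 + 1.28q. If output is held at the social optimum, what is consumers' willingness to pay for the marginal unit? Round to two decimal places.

P = $41.01

Social marginal cost = private MC + MEC = 35.72 + 1.53q.
Set SMC = demand: 35.72 + 1.53q = 47.30 - 1.82q → q* = 3.4567.
Consumer price on the demand curve at q*: 47.30 − 1.82×3.4567 = 41.0088.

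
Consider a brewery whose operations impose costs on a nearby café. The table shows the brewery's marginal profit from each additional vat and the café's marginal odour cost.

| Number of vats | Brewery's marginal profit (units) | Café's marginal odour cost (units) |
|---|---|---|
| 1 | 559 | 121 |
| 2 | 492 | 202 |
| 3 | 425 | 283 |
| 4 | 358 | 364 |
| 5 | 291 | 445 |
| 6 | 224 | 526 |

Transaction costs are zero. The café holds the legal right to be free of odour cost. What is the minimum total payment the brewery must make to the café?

Efficient level: marginal profit ≥ marginal odour cost through level 3, so k* = 3.
With the café holding the right, the brewery must at least compensate total damage at k*: 121 + 202 + 283 = 606.

606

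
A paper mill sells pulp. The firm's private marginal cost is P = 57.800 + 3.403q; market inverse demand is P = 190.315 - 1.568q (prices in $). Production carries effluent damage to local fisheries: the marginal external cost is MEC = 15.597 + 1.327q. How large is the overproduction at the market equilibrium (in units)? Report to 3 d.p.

Market equilibrium (private): 57.800 + 3.403q = 190.315 - 1.568q → q_m = 26.6576.
Social marginal cost = private MC + MEC = 73.397 + 4.730q.
Set SMC = demand: 73.397 + 4.730q = 190.315 - 1.568q → q* = 18.5643.
Gap = |26.6576 − 18.5643| = 8.0933.

8.093 units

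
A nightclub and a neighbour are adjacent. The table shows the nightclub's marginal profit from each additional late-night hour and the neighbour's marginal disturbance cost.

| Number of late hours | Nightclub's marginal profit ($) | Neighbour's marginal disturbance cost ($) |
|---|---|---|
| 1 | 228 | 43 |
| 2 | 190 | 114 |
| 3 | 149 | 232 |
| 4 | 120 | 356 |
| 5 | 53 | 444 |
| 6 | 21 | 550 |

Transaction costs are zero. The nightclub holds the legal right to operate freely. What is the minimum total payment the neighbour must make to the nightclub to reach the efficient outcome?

$343

Left alone the nightclub would choose level 6 (marginal profit stays positive).
Efficient level: k* = 2 (marginal profit ≥ marginal disturbance cost through 2).
The neighbour must at least cover the nightclub's forgone profit from cutting 6→2: 149 + 120 + 53 + 21 = 343.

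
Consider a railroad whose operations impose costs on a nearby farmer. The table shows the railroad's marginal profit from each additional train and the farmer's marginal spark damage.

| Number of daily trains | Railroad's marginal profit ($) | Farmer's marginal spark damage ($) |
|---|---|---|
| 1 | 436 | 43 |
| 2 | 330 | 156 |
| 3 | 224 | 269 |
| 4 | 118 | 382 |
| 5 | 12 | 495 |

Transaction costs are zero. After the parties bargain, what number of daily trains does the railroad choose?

2

Bargaining reaches the level where marginal profit last exceeds marginal spark damage.
That holds through level 2 (330 ≥ 156) but not at 3 (224 < 269).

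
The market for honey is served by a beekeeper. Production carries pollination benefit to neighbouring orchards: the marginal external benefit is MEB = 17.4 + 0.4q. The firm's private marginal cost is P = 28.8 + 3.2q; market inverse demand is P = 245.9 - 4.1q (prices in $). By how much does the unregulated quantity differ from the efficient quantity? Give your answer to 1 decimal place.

4.2 units

Market equilibrium (private): 28.8 + 3.2q = 245.9 - 4.1q → q_m = 29.7397.
Social marginal cost = private MC − MEB = 11.4 + 2.8q.
Set SMC = demand: 11.4 + 2.8q = 245.9 - 4.1q → q* = 33.9855.
Gap = |29.7397 − 33.9855| = 4.2458.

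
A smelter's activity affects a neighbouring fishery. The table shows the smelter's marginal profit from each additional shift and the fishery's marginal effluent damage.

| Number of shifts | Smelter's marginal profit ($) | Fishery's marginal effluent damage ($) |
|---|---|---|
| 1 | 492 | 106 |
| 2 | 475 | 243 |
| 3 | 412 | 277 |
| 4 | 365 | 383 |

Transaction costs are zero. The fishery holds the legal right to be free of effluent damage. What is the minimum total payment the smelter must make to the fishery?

Efficient level: marginal profit ≥ marginal effluent damage through level 3, so k* = 3.
With the fishery holding the right, the smelter must at least compensate total damage at k*: 106 + 243 + 277 = 626.

$626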